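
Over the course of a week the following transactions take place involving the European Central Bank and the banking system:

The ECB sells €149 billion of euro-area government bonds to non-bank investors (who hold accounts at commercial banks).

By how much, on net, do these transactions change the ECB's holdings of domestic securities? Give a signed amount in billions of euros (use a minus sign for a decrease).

Asset sale (to non-banks) €149 billion: securities removed from the ECB's portfolio → −€149B.

-€149 billion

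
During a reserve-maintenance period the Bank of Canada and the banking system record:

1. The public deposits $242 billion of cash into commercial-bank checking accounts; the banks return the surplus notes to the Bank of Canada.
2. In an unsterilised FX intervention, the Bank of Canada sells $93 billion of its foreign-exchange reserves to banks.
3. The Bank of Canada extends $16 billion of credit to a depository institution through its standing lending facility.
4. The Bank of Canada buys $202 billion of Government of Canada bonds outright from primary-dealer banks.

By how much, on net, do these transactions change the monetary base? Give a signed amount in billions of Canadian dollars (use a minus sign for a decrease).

+$125 billion

Bank of Canada balance sheet:
  Assets:      Securities +$202B, Loans to banks +$16B, Foreign assets −$93B
  Liabilities: Bank reserves +$367B, Currency in circulation −$242B
Commercial banking system:
  Assets:      Reserves at CB +$367B, Securities −$202B, Foreign assets +$93B
  Liabilities: Checkable deposits +$242B, Borrowings from CB +$16B
Monetary base = currency + reserves: −$242B + (+$367B) = +$125 billion.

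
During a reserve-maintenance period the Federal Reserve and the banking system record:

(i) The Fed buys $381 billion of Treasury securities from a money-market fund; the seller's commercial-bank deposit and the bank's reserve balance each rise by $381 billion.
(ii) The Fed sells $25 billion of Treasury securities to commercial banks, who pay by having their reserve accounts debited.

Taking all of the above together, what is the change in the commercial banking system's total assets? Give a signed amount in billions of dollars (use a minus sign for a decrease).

+$381 billion

Asset purchase (from non-banks) $381 billion: bank balance sheets expand → +$381B.
OMO sale (to banks) $25 billion: just an asset swap on bank balance sheets → 0.
Net: 381 + 0 = +$381 billion.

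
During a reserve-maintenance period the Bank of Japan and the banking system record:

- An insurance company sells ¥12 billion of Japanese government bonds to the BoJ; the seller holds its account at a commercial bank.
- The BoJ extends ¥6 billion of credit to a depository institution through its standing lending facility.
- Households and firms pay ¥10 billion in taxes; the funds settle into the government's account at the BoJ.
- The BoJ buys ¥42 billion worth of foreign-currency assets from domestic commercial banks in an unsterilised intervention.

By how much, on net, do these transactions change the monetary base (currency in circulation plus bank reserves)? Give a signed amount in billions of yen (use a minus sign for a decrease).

Asset purchase (from non-banks) ¥12 billion: BoJ balance sheet expands → +¥12B.
Discount-window loan ¥6 billion: BoJ balance sheet expands → +¥6B.
Government account inflow ¥10 billion: reserves shift to a non-base liability → −¥10B.
FX purchase ¥42 billion: BoJ balance sheet expands → +¥42B.
Net: 12 + 6 − 10 + 42 = +¥50 billion.

+¥50 billion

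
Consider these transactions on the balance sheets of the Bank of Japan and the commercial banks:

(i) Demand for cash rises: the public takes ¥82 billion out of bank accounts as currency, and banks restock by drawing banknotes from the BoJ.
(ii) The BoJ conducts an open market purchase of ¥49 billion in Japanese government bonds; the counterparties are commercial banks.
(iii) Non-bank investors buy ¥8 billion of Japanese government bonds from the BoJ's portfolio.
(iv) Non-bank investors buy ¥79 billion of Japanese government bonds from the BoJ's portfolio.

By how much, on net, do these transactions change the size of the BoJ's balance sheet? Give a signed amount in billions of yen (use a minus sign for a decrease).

-¥38 billion

BoJ balance sheet:
  Assets:      Securities −¥38B
  Liabilities: Bank reserves −¥120B, Currency in circulation +¥82B
Change in total BoJ assets = -¥38 billion.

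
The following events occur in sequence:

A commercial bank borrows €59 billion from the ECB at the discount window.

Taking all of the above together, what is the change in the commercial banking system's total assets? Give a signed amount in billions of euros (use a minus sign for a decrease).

Discount-window loan €59 billion: bank balance sheets expand → +€59B.

+€59 billion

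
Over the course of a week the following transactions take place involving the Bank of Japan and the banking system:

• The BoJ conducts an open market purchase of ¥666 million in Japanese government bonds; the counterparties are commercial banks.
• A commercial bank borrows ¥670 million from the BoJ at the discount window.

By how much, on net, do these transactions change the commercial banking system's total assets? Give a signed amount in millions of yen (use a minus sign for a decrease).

+¥670 million

OMO purchase (from banks) ¥666 million: just an asset swap on bank balance sheets → 0.
Discount-window loan ¥670 million: bank balance sheets expand → +¥670M.
Net: 0 + 670 = +¥670 million.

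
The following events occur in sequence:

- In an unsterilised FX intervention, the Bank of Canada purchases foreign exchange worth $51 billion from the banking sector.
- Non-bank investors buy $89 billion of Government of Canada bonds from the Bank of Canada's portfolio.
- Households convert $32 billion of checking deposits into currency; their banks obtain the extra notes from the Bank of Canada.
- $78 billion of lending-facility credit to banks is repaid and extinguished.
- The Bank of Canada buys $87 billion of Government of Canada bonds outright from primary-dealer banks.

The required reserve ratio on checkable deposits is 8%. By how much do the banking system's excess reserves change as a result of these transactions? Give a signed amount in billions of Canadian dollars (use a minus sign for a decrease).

-$51.32 billion

FX purchase $51 billion: reserves +$51B, deposits 0.
Asset sale (to non-banks) $89 billion: reserves −$89B, deposits −$89B.
Currency withdrawal $32 billion: reserves −$32B, deposits −$32B.
Discount-window repayment $78 billion: reserves −$78B, deposits 0.
OMO purchase (from banks) $87 billion: reserves +$87B, deposits 0.
Totals: Δreserves = −$61B, Δdeposits = −$121B.
Δrequired reserves = 8% × −$121B = −$9.68B.
Δexcess reserves = Δreserves − Δrequired = −$61B − (−$9.68B) = -$51.32 billion.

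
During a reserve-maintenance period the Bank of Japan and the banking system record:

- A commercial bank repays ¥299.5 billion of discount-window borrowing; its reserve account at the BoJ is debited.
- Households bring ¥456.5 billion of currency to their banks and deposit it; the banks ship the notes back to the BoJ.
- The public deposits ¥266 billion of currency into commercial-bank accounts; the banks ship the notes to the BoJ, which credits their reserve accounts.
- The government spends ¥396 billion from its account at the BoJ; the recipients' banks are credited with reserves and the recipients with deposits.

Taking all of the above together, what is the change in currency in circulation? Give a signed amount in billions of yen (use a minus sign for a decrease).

Discount-window repayment ¥299.5 billion: no currency enters or leaves circulation → 0.
Currency deposit ¥456.5 billion: notes return to the central bank → −¥456.5B.
Currency deposit ¥266 billion: notes return to the central bank → −¥266B.
Government spending ¥396 billion: no currency enters or leaves circulation → 0.
Net: 0 − 456.5 − 266 + 0 = -¥722.5 billion.

-¥722.5 billion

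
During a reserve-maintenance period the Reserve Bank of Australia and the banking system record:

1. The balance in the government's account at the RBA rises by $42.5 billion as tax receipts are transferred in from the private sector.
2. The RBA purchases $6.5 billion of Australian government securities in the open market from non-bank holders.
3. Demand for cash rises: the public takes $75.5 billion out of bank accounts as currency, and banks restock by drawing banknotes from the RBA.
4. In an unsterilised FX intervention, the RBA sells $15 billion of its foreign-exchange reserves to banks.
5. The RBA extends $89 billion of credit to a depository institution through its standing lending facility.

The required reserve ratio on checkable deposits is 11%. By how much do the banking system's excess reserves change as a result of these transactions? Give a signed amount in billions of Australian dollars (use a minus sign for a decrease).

Government account inflow $42.5 billion: reserves −$42.5B, deposits −$42.5B.
Asset purchase (from non-banks) $6.5 billion: reserves +$6.5B, deposits +$6.5B.
Currency withdrawal $75.5 billion: reserves −$75.5B, deposits −$75.5B.
FX sale $15 billion: reserves −$15B, deposits 0.
Discount-window loan $89 billion: reserves +$89B, deposits 0.
Totals: Δreserves = −$37.5B, Δdeposits = −$111.5B.
Δrequired reserves = 11% × −$111.5B = −$12.265B.
Δexcess reserves = Δreserves − Δrequired = −$37.5B − (−$12.265B) = -$25.235 billion.

-$25.235 billion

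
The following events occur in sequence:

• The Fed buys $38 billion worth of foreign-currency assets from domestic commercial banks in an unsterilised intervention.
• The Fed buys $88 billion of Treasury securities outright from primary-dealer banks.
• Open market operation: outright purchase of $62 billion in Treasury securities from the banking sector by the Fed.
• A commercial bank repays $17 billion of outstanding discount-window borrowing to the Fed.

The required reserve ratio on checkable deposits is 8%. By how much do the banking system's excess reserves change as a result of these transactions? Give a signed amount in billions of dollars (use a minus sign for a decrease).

FX purchase $38 billion: reserves +$38B, deposits 0.
OMO purchase (from banks) $88 billion: reserves +$88B, deposits 0.
OMO purchase (from banks) $62 billion: reserves +$62B, deposits 0.
Discount-window repayment $17 billion: reserves −$17B, deposits 0.
Totals: Δreserves = +$171B, Δdeposits = 0.
Δrequired reserves = 8% × 0 = 0.
Δexcess reserves = Δreserves − Δrequired = +$171B − (0) = +$171 billion.

+$171 billion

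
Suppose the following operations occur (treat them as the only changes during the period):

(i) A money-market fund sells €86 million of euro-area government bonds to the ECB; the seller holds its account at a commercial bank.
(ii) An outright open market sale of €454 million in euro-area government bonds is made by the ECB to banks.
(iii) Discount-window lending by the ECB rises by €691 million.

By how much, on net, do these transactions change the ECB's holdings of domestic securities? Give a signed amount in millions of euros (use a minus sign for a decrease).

ECB balance sheet:
  Assets:      Securities −€368M, Loans to banks +€691M
  Liabilities: Bank reserves +€323M
So the change in the ECB's holdings of domestic securities is -€368 million.

-€368 million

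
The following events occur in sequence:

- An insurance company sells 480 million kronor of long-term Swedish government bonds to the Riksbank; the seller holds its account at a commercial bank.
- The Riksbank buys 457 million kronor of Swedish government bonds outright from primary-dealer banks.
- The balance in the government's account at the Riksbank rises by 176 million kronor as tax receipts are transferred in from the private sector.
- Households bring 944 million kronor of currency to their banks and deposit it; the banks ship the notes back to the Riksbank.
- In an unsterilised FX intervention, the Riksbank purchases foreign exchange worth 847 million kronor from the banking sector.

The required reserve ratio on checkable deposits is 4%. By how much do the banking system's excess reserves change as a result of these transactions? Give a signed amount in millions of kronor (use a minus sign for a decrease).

Asset purchase (from non-banks) 480 million kronor: reserves +480M, deposits +480M.
OMO purchase (from banks) 457 million kronor: reserves +457M, deposits 0.
Government account inflow 176 million kronor: reserves −176M, deposits −176M.
Currency deposit 944 million kronor: reserves +944M, deposits +944M.
FX purchase 847 million kronor: reserves +847M, deposits 0.
Totals: Δreserves = +2552M, Δdeposits = +1248M.
Δrequired reserves = 4% × +1248M = +49.92M.
Δexcess reserves = Δreserves − Δrequired = +2552M − (+49.92M) = +2502.08 million.

+2502.08 million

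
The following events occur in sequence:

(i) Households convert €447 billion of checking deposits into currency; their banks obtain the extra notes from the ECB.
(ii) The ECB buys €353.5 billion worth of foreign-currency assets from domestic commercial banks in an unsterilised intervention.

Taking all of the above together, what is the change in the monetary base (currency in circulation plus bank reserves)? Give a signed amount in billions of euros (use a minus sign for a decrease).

Currency withdrawal €447 billion: just a shift between currency and reserves — both are base money → 0.
FX purchase €353.5 billion: ECB balance sheet expands → +€353.5B.
Net: 0 + 353.5 = +€353.5 billion.

+€353.5 billion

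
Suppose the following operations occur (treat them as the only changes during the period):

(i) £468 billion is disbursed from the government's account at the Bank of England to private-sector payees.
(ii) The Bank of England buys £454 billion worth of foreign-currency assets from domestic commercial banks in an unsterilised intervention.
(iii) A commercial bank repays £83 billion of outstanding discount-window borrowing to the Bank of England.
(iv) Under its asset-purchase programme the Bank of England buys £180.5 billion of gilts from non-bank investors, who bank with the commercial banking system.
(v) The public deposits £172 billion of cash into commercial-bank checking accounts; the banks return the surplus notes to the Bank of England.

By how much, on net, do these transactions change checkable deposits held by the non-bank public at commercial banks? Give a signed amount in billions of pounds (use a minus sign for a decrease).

Government spending £468 billion: non-bank counterparties' bank balances rise → +£468B.
FX purchase £454 billion: the counterparty is a bank, so public deposits are unchanged → 0.
Discount-window repayment £83 billion: the counterparty is a bank, so public deposits are unchanged → 0.
Asset purchase (from non-banks) £180.5 billion: non-bank counterparties' bank balances rise → +£180.5B.
Currency deposit £172 billion: non-bank counterparties' bank balances rise → +£172B.
Net: 468 + 0 + 0 + 180.5 + 172 = +£820.5 billion.

+£820.5 billion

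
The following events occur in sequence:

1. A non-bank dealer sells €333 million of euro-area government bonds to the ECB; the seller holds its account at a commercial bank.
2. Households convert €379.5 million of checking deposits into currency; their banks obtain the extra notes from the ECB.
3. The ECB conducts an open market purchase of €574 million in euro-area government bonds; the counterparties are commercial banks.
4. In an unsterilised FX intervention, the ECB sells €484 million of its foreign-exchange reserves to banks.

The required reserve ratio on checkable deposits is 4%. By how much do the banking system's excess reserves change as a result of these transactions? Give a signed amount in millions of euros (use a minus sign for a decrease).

+€45.36 million

Asset purchase (from non-banks) €333 million: reserves +€333M, deposits +€333M.
Currency withdrawal €379.5 million: reserves −€379.5M, deposits −€379.5M.
OMO purchase (from banks) €574 million: reserves +€574M, deposits 0.
FX sale €484 million: reserves −€484M, deposits 0.
Totals: Δreserves = +€43.5M, Δdeposits = −€46.5M.
Δrequired reserves = 4% × −€46.5M = −€1.86M.
Δexcess reserves = Δreserves − Δrequired = +€43.5M − (−€1.86M) = +€45.36 million.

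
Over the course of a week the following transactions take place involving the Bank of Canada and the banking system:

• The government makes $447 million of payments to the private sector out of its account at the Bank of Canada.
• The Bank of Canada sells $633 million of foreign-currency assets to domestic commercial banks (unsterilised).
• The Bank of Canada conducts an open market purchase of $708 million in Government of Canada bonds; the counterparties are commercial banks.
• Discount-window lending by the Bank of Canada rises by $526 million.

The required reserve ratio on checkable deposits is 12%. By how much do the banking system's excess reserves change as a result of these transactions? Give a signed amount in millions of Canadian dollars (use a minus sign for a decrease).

Government spending $447 million: reserves +$447M, deposits +$447M.
FX sale $633 million: reserves −$633M, deposits 0.
OMO purchase (from banks) $708 million: reserves +$708M, deposits 0.
Discount-window loan $526 million: reserves +$526M, deposits 0.
Totals: Δreserves = +$1048M, Δdeposits = +$447M.
Δrequired reserves = 12% × +$447M = +$53.64M.
Δexcess reserves = Δreserves − Δrequired = +$1048M − (+$53.64M) = +$994.36 million.

+$994.36 million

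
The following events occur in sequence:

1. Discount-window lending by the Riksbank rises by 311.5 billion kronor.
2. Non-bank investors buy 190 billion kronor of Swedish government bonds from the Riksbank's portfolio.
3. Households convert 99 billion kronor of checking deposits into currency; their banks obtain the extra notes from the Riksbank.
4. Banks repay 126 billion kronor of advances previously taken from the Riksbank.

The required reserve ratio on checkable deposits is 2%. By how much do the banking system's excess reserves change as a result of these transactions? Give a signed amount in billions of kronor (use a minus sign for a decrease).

Discount-window loan 311.5 billion kronor: reserves +311.5B, deposits 0.
Asset sale (to non-banks) 190 billion kronor: reserves −190B, deposits −190B.
Currency withdrawal 99 billion kronor: reserves −99B, deposits −99B.
Discount-window repayment 126 billion kronor: reserves −126B, deposits 0.
Totals: Δreserves = −103.5B, Δdeposits = −289B.
Δrequired reserves = 2% × −289B = −5.78B.
Δexcess reserves = Δreserves − Δrequired = −103.5B − (−5.78B) = -97.72 billion.

-97.72 billion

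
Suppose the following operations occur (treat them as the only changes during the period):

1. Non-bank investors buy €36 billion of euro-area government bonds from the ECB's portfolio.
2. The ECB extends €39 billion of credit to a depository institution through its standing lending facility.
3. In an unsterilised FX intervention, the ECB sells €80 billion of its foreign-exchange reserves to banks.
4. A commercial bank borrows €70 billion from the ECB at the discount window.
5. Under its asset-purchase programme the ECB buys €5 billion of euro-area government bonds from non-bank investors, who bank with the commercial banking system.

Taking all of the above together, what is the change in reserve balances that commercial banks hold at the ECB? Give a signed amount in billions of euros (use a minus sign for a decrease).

-€2 billion

ECB balance sheet:
  Assets:      Securities −€31B, Loans to banks +€109B, Foreign assets −€80B
  Liabilities: Bank reserves −€2B
Commercial banking system:
  Assets:      Reserves at CB −€2B, Foreign assets +€80B
  Liabilities: Checkable deposits −€31B, Borrowings from CB +€109B
So the change in reserve balances that commercial banks hold at the ECB is -€2 billion.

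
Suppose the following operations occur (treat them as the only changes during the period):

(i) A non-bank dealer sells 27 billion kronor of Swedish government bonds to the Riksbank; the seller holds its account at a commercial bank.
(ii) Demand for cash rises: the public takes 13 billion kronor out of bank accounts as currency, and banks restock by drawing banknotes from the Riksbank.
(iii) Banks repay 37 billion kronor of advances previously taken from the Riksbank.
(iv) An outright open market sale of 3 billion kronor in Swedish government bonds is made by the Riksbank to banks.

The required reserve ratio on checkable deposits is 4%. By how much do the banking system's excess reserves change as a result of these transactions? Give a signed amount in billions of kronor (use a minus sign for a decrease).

Asset purchase (from non-banks) 27 billion kronor: reserves +27B, deposits +27B.
Currency withdrawal 13 billion kronor: reserves −13B, deposits −13B.
Discount-window repayment 37 billion kronor: reserves −37B, deposits 0.
OMO sale (to banks) 3 billion kronor: reserves −3B, deposits 0.
Totals: Δreserves = −26B, Δdeposits = +14B.
Δrequired reserves = 4% × +14B = +0.56B.
Δexcess reserves = Δreserves − Δrequired = −26B − (+0.56B) = -26.56 billion.

-26.56 billion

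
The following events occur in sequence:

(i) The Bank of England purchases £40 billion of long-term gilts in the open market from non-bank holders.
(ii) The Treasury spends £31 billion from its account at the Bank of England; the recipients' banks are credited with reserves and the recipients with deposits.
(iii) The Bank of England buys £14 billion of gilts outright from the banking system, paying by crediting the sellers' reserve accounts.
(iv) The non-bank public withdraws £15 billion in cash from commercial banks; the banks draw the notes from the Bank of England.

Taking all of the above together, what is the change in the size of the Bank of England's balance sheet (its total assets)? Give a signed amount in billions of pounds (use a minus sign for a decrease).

Asset purchase (from non-banks) £40 billion: a Bank of England asset is acquired → +£40B.
Government spending £31 billion: only the composition of liabilities changes → 0.
OMO purchase (from banks) £14 billion: a Bank of England asset is acquired → +£14B.
Currency withdrawal £15 billion: only the composition of liabilities changes → 0.
Net: 40 + 0 + 14 + 0 = +£54 billion.

+£54 billion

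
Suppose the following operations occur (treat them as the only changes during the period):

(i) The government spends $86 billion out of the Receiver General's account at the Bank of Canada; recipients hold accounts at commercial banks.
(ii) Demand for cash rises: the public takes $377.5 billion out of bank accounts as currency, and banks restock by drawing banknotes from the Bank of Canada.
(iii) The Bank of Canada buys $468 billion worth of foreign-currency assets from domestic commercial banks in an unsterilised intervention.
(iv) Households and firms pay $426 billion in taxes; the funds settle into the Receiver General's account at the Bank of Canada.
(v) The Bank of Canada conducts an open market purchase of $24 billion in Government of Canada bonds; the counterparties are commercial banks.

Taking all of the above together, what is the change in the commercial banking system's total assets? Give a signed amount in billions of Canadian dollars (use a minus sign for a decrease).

-$717.5 billion

Government spending $86 billion: bank balance sheets expand → +$86B.
Currency withdrawal $377.5 billion: bank balance sheets shrink → −$377.5B.
FX purchase $468 billion: just an asset swap on bank balance sheets → 0.
Government account inflow $426 billion: bank balance sheets shrink → −$426B.
OMO purchase (from banks) $24 billion: just an asset swap on bank balance sheets → 0.
Net: 86 − 377.5 + 0 − 426 + 0 = -$717.5 billion.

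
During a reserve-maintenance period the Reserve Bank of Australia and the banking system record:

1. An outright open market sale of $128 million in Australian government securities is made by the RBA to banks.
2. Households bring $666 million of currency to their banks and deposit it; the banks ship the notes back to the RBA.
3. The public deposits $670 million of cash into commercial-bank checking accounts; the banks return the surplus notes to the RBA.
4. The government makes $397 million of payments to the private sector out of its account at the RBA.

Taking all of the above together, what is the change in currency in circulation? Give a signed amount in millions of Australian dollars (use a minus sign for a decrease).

-$1336 million

OMO sale (to banks) $128 million: no currency enters or leaves circulation → 0.
Currency deposit $666 million: notes return to the central bank → −$666M.
Currency deposit $670 million: notes return to the central bank → −$670M.
Government spending $397 million: no currency enters or leaves circulation → 0.
Net: 0 − 666 − 670 + 0 = -$1336 million.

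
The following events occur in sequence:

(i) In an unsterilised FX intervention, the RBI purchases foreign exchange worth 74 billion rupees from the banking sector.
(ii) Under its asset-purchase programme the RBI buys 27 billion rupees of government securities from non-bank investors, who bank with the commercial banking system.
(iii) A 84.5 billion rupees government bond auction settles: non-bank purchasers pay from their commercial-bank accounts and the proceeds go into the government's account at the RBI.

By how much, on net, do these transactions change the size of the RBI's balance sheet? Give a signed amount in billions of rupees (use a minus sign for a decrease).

+101 billion

FX purchase 74 billion rupees: an RBI asset is acquired → +74B.
Asset purchase (from non-banks) 27 billion rupees: an RBI asset is acquired → +27B.
Government account inflow 84.5 billion rupees: only the composition of liabilities changes → 0.
Net: 74 + 27 + 0 = +101 billion.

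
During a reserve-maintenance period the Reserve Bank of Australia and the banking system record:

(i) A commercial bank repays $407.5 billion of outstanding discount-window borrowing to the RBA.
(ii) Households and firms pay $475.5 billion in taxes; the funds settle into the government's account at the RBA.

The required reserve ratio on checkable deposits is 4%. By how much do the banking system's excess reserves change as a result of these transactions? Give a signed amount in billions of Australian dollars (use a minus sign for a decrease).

Discount-window repayment $407.5 billion: reserves −$407.5B, deposits 0.
Government account inflow $475.5 billion: reserves −$475.5B, deposits −$475.5B.
Totals: Δreserves = −$883B, Δdeposits = −$475.5B.
Δrequired reserves = 4% × −$475.5B = −$19.02B.
Δexcess reserves = Δreserves − Δrequired = −$883B − (−$19.02B) = -$863.98 billion.

-$863.98 billion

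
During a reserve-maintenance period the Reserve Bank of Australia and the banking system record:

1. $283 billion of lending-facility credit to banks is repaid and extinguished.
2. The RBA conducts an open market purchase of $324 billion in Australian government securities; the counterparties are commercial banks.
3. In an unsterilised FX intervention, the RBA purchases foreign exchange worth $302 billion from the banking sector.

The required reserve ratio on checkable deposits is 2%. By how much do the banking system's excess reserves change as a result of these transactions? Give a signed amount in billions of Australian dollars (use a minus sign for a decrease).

+$343 billion

Discount-window repayment $283 billion: reserves −$283B, deposits 0.
OMO purchase (from banks) $324 billion: reserves +$324B, deposits 0.
FX purchase $302 billion: reserves +$302B, deposits 0.
Totals: Δreserves = +$343B, Δdeposits = 0.
Δrequired reserves = 2% × 0 = 0.
Δexcess reserves = Δreserves − Δrequired = +$343B − (0) = +$343 billion.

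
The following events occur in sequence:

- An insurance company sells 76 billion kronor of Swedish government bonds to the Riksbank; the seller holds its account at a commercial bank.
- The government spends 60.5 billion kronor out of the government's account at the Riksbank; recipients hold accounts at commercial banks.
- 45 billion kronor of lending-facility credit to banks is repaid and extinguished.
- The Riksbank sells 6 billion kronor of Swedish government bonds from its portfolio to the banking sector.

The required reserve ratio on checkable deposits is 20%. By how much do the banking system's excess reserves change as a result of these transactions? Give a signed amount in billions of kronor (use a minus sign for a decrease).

Asset purchase (from non-banks) 76 billion kronor: reserves +76B, deposits +76B.
Government spending 60.5 billion kronor: reserves +60.5B, deposits +60.5B.
Discount-window repayment 45 billion kronor: reserves −45B, deposits 0.
OMO sale (to banks) 6 billion kronor: reserves −6B, deposits 0.
Totals: Δreserves = +85.5B, Δdeposits = +136.5B.
Δrequired reserves = 20% × +136.5B = +27.3B.
Δexcess reserves = Δreserves − Δrequired = +85.5B − (+27.3B) = +58.2 billion.

+58.2 billion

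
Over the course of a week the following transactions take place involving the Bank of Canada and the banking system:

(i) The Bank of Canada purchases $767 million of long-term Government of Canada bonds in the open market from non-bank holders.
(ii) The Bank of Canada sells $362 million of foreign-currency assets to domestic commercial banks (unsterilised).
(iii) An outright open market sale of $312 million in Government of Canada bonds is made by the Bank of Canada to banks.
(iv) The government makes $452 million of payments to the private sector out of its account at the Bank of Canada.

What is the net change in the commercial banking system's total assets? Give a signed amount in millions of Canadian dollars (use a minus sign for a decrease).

+$1219 million

Asset purchase (from non-banks) $767 million: bank balance sheets expand → +$767M.
FX sale $362 million: just an asset swap on bank balance sheets → 0.
OMO sale (to banks) $312 million: just an asset swap on bank balance sheets → 0.
Government spending $452 million: bank balance sheets expand → +$452M.
Net: 767 + 0 + 0 + 452 = +$1219 million.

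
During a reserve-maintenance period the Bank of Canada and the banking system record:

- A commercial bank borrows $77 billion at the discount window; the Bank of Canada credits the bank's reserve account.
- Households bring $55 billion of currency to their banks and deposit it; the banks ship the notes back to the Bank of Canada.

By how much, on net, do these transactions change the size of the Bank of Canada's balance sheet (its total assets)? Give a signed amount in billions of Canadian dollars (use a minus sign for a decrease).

+$77 billion

Discount-window loan $77 billion: a Bank of Canada asset is acquired → +$77B.
Currency deposit $55 billion: only the composition of liabilities changes → 0.
Net: 77 + 0 = +$77 billion.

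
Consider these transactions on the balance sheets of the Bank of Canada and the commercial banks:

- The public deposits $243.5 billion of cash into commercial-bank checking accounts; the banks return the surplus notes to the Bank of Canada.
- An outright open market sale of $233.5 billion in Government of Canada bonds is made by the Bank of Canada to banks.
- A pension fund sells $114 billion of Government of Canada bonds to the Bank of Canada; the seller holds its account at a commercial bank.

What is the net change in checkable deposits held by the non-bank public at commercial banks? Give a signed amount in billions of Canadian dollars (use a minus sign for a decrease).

Currency deposit $243.5 billion: non-bank counterparties' bank balances rise → +$243.5B.
OMO sale (to banks) $233.5 billion: the counterparty is a bank, so public deposits are unchanged → 0.
Asset purchase (from non-banks) $114 billion: non-bank counterparties' bank balances rise → +$114B.
Net: 243.5 + 0 + 114 = +$357.5 billion.

+$357.5 billion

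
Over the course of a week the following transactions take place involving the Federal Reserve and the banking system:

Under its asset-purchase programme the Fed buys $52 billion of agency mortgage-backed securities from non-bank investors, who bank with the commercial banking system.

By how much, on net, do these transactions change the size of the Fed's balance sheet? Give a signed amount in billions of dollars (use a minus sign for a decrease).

Asset purchase (from non-banks) $52 billion: a Fed asset is acquired → +$52B.

+$52 billion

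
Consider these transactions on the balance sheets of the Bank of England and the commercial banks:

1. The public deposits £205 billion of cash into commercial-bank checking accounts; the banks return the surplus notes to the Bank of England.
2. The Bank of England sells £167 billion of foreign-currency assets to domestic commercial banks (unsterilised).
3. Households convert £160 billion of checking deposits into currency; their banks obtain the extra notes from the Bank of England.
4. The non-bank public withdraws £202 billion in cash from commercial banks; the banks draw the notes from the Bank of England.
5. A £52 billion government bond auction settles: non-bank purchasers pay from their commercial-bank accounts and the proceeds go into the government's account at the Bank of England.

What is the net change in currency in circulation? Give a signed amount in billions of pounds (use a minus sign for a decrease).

Currency deposit £205 billion: notes return to the central bank → −£205B.
FX sale £167 billion: no currency enters or leaves circulation → 0.
Currency withdrawal £160 billion: notes leave the central bank → +£160B.
Currency withdrawal £202 billion: notes leave the central bank → +£202B.
Government account inflow £52 billion: no currency enters or leaves circulation → 0.
Net: −205 + 0 + 160 + 202 + 0 = +£157 billion.

+£157 billion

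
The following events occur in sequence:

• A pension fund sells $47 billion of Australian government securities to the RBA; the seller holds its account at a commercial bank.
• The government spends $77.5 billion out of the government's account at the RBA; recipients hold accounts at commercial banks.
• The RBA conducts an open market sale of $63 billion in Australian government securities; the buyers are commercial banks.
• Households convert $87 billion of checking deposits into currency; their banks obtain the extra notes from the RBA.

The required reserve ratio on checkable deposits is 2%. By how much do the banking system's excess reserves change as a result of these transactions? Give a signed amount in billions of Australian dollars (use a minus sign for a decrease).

Asset purchase (from non-banks) $47 billion: reserves +$47B, deposits +$47B.
Government spending $77.5 billion: reserves +$77.5B, deposits +$77.5B.
OMO sale (to banks) $63 billion: reserves −$63B, deposits 0.
Currency withdrawal $87 billion: reserves −$87B, deposits −$87B.
Totals: Δreserves = −$25.5B, Δdeposits = +$37.5B.
Δrequired reserves = 2% × +$37.5B = +$0.75B.
Δexcess reserves = Δreserves − Δrequired = −$25.5B − (+$0.75B) = -$26.25 billion.

-$26.25 billion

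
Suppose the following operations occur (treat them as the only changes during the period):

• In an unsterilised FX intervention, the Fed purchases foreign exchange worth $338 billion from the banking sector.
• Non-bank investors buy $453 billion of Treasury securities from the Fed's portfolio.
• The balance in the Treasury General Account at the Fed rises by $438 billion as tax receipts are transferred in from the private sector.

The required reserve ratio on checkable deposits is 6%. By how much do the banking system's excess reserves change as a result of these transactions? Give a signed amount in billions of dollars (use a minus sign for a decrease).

FX purchase $338 billion: reserves +$338B, deposits 0.
Asset sale (to non-banks) $453 billion: reserves −$453B, deposits −$453B.
Government account inflow $438 billion: reserves −$438B, deposits −$438B.
Totals: Δreserves = −$553B, Δdeposits = −$891B.
Δrequired reserves = 6% × −$891B = −$53.46B.
Δexcess reserves = Δreserves − Δrequired = −$553B − (−$53.46B) = -$499.54 billion.

-$499.54 billion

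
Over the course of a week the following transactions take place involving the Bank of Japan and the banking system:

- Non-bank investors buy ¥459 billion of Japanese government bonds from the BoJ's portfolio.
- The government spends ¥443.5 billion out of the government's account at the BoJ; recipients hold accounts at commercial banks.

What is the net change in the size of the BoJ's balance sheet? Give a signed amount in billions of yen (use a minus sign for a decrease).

-¥459 billion

BoJ balance sheet:
  Assets:      Securities −¥459B
  Liabilities: Bank reserves −¥15.5B, Government deposits −¥443.5B
Commercial banking system:
  Assets:      Reserves at CB −¥15.5B
  Liabilities: Checkable deposits −¥15.5B
Change in total BoJ assets = -¥459 billion.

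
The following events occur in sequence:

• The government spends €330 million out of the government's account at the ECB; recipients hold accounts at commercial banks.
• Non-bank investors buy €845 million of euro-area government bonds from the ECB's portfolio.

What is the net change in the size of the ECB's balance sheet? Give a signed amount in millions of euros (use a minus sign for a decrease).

Government spending €330 million: only the composition of liabilities changes → 0.
Asset sale (to non-banks) €845 million: an ECB asset is shed → −€845M.
Net: 0 − 845 = -€845 million.

-€845 million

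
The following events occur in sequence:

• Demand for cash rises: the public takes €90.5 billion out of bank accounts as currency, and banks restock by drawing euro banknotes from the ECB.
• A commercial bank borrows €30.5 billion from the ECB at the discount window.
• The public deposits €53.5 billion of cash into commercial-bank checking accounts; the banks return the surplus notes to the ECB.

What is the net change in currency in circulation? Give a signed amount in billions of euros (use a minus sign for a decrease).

Currency withdrawal €90.5 billion: notes leave the central bank → +€90.5B.
Discount-window loan €30.5 billion: no currency enters or leaves circulation → 0.
Currency deposit €53.5 billion: notes return to the central bank → −€53.5B.
Net: 90.5 + 0 − 53.5 = +€37 billion.

+€37 billion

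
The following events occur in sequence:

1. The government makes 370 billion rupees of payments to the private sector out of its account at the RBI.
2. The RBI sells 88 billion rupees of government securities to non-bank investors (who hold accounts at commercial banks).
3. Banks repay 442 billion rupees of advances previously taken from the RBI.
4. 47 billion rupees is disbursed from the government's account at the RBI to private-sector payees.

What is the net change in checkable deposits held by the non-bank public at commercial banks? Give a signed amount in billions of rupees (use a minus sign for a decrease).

RBI balance sheet:
  Assets:      Securities −88B, Loans to banks −442B
  Liabilities: Bank reserves −113B, Government deposits −417B
Commercial banking system:
  Assets:      Reserves at CB −113B
  Liabilities: Checkable deposits +329B, Borrowings from CB −442B
So the change in checkable deposits held by the non-bank public at commercial banks is +329 billion.

+329 billion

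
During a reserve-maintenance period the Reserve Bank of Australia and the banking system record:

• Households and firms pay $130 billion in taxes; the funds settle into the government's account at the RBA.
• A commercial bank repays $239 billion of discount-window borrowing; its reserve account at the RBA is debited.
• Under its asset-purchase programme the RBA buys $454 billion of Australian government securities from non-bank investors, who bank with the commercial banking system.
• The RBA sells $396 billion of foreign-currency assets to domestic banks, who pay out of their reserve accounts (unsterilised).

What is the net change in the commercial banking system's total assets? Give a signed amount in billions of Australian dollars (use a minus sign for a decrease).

Government account inflow $130 billion: bank balance sheets shrink → −$130B.
Discount-window repayment $239 billion: bank balance sheets shrink → −$239B.
Asset purchase (from non-banks) $454 billion: bank balance sheets expand → +$454B.
FX sale $396 billion: just an asset swap on bank balance sheets → 0.
Net: −130 − 239 + 454 + 0 = +$85 billion.

+$85 billion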